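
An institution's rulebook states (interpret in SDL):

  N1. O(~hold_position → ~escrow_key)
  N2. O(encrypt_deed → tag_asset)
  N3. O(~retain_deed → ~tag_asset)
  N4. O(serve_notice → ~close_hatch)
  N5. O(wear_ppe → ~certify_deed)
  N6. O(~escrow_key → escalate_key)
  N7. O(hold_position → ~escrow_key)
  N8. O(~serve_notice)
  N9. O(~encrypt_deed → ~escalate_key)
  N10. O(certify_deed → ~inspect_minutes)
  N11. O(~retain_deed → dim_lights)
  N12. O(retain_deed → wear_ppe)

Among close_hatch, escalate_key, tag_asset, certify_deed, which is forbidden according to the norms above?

certify_deed

Premises 7 and 1 are O(hold_position → ~escrow_key) and O(~hold_position → ~escrow_key); every ideal world satisfies hold_position or ~hold_position, so in either case ~escrow_key holds — hence O(~escrow_key).
Applying K to premise 6 (O(~escrow_key → escalate_key)) and O(~escrow_key) yields O(escalate_key).
The contrapositive of premise 9 (O(~encrypt_deed → ~escalate_key)) is O(escalate_key → encrypt_deed), and O(escalate_key) is already established, so O(encrypt_deed).
With premise 2, O(encrypt_deed → tag_asset), the K-axiom yields O(tag_asset).
Premise 3 is O(~retain_deed → ~tag_asset); contrapositively O(tag_asset → retain_deed). Since O(tag_asset) holds, K gives O(retain_deed).
Premise 12 is O(retain_deed → wear_ppe); since O(retain_deed), deontic closure gives O(wear_ppe).
Applying K to premise 5 (O(wear_ppe → ~certify_deed)) and O(wear_ppe) yields O(~certify_deed).
So O(~certify_deed) holds, i.e. certify_deed is forbidden. None of the other listed options is forbidden under the premises.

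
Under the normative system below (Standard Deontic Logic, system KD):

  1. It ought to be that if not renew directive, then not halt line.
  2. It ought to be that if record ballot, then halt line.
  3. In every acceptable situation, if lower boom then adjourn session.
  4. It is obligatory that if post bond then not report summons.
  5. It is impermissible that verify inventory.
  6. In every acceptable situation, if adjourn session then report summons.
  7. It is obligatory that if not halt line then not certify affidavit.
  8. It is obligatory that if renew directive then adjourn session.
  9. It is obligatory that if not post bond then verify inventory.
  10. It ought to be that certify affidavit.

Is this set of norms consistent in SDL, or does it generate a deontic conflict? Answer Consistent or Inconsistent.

From premise 10 we have O(certify_affidavit).
Premise 7 is O(¬halt_line → ¬certify_affidavit); contrapositively O(certify_affidavit → halt_line). Since O(certify_affidavit) holds, K gives O(halt_line).
Premise 1 is O(¬renew_directive → ¬halt_line); contrapositively O(halt_line → renew_directive). Since O(halt_line) holds, K gives O(renew_directive).
From O(renew_directive) and premise 8, O(renew_directive → adjourn_session), we obtain O(adjourn_session).
From O(adjourn_session) and premise 6, O(adjourn_session → report_summons), we obtain O(report_summons).
Premise 4, O(post_bond → ¬report_summons), contraposes to O(report_summons → ¬post_bond); with O(report_summons) we get O(¬post_bond).
Premise 9 is O(¬post_bond → verify_inventory); since O(¬post_bond), deontic closure gives O(verify_inventory).
However, F(verify_inventory) at premise 5 amounts to O(¬verify_inventory).
We now have both O(verify_inventory) and O(¬verify_inventory) — verify_inventory is simultaneously obligatory and forbidden, violating the D-axiom.

Inconsistent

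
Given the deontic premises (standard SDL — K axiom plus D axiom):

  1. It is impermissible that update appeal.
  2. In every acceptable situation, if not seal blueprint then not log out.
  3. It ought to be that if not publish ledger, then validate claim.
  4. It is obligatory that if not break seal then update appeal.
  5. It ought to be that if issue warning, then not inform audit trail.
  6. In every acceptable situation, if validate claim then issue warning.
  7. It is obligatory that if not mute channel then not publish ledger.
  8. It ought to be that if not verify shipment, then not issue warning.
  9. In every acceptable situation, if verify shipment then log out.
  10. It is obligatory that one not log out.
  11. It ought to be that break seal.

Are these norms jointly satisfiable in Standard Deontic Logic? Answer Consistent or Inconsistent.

Premise 4 is O(¬break_seal → update_appeal), but O(¬break_seal) is not derivable from the premises, so it does not yield O(update_appeal).
So O(update_appeal) is not derivable, and the apparent clash with O(¬update_appeal) does not arise.
A world satisfying every obligation exists (e.g. break_seal=true, inform_audit_trail=false, issue_warning=false, log_out=false, mute_channel=true, publish_ledger=true, seal_blueprint=false, update_appeal=false, validate_claim=false, verify_shipment=false); no atom is both obligatory and forbidden, so the set is consistent.

Consistent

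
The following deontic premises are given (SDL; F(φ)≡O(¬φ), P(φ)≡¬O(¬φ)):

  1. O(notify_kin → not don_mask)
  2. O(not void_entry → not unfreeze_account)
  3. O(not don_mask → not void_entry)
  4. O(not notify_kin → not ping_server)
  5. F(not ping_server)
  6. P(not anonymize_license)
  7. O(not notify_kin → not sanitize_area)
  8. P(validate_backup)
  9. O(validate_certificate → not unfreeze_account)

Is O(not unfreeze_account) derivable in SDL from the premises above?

Premise 5, F(not ping_server), is equivalent to O(ping_server).
Premise 4 is O(not notify_kin → not ping_server); contrapositively O(ping_server → notify_kin). Since O(ping_server) holds, K gives O(notify_kin).
Premise 1 is O(notify_kin → not don_mask); since O(notify_kin), deontic closure gives O(not don_mask).
Applying K to premise 3 (O(not don_mask → not void_entry)) and O(not don_mask) yields O(not void_entry).
With premise 2, O(not void_entry → not unfreeze_account), the K-axiom yields O(not unfreeze_account).
Premises 6, 7, 8, 9 do not contribute to this derivation.
So O(not unfreeze_account) follows.

Yes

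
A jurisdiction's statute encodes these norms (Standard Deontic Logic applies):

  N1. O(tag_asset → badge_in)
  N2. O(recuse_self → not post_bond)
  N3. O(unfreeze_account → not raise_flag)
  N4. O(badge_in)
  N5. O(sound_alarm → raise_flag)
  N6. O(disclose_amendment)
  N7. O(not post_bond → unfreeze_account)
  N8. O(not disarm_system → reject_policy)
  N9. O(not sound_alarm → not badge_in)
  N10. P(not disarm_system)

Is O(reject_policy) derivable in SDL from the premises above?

Premise 8 is O(not disarm_system → reject_policy), but O(not disarm_system) is not derivable from the premises (the permission P(not disarm_system) asserts only not O(disarm_system), not O(not disarm_system)), so it does not yield O(reject_policy).
No other premise forces O(reject_policy). An ideal world satisfying every premise can still have reject_policy false, so O(reject_policy) is not derivable.

No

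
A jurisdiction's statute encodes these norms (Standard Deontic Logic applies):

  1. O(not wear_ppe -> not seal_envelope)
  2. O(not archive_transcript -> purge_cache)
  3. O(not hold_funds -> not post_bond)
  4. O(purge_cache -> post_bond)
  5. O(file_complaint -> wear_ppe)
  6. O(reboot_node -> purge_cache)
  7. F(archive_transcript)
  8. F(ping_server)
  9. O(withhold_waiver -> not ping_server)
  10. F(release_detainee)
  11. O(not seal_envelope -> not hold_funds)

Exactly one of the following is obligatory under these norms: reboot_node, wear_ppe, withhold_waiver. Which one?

wear_ppe

Premise 7, F(archive_transcript), is equivalent to O(not archive_transcript).
From O(not archive_transcript) and premise 2, O(not archive_transcript -> purge_cache), we obtain O(purge_cache).
Premise 4 is O(purge_cache -> post_bond); since O(purge_cache), deontic closure gives O(post_bond).
Premise 3, O(not hold_funds -> not post_bond), contraposes to O(post_bond -> hold_funds); with O(post_bond) we get O(hold_funds).
The contrapositive of premise 11 (O(not seal_envelope -> not hold_funds)) is O(hold_funds -> seal_envelope), and O(hold_funds) is already established, so O(seal_envelope).
The contrapositive of premise 1 (O(not wear_ppe -> not seal_envelope)) is O(seal_envelope -> wear_ppe), and O(seal_envelope) is already established, so O(wear_ppe).
So O(wear_ppe) holds — wear_ppe is obligatory. None of the other listed options is made obligatory by any chain of premises.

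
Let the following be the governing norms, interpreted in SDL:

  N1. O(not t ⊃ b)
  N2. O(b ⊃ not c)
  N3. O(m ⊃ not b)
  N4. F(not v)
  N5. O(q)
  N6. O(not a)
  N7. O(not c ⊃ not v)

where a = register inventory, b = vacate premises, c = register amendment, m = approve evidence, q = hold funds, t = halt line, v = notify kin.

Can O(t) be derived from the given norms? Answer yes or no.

F(not v) at premise 4 means O(v).
Premise 7 is O(not c ⊃ not v); contrapositively O(v ⊃ c). Since O(v) holds, K gives O(c).
The contrapositive of premise 2 (O(b ⊃ not c)) is O(c ⊃ not b), and O(c) is already established, so O(not b).
The contrapositive of premise 1 (O(not t ⊃ b)) is O(not b ⊃ t), and O(not b) is already established, so O(t).
Premises 3, 5, 6 do not contribute to this derivation.
So O(t) follows.

Yes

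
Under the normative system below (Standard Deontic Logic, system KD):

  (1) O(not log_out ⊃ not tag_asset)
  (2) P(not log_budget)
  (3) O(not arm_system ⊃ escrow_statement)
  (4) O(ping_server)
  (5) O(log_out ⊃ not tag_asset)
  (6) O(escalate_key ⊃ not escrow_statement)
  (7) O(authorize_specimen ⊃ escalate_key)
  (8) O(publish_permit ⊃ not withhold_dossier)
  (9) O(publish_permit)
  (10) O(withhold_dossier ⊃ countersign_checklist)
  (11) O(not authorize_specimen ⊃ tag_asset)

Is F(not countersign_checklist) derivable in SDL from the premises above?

Premise 10 is O(withhold_dossier ⊃ countersign_checklist), but O(withhold_dossier) is not derivable from the premises, so it does not yield O(countersign_checklist).
No other premise forces O(countersign_checklist). An ideal world satisfying every premise can still have not countersign_checklist true, so F(not countersign_checklist) is not derivable.

No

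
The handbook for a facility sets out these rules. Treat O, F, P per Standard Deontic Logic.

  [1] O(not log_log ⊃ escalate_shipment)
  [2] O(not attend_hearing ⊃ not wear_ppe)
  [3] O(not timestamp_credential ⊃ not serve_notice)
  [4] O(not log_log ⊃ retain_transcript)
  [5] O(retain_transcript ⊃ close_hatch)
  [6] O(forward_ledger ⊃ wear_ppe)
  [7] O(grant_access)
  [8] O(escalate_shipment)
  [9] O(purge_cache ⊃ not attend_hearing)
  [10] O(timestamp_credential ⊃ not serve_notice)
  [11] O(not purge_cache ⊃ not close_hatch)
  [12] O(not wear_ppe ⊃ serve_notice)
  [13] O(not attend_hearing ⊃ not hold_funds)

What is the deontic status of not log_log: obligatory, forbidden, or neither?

By case analysis on timestamp_credential: premise 10 gives O(timestamp_credential ⊃ not serve_notice) and premise 3 gives O(not timestamp_credential ⊃ not serve_notice), so O(not serve_notice) either way.
Premise 12, O(not wear_ppe ⊃ serve_notice), contraposes to O(not serve_notice ⊃ wear_ppe); with O(not serve_notice) we get O(wear_ppe).
Premise 2 is O(not attend_hearing ⊃ not wear_ppe); contrapositively O(wear_ppe ⊃ attend_hearing). Since O(wear_ppe) holds, K gives O(attend_hearing).
The contrapositive of premise 9 (O(purge_cache ⊃ not attend_hearing)) is O(attend_hearing ⊃ not purge_cache), and O(attend_hearing) is already established, so O(not purge_cache).
Premise 11 is O(not purge_cache ⊃ not close_hatch); since O(not purge_cache), deontic closure gives O(not close_hatch).
Premise 5 is O(retain_transcript ⊃ close_hatch); contrapositively O(not close_hatch ⊃ not retain_transcript). Since O(not close_hatch) holds, K gives O(not retain_transcript).
Premise 4, O(not log_log ⊃ retain_transcript), contraposes to O(not retain_transcript ⊃ log_log); with O(not retain_transcript) we get O(log_log).
Premises 1, 6, 7, 8, 13 do not contribute to this derivation.
Thus O(log_log), which is F(not log_log): not log_log is forbidden.

Forbidden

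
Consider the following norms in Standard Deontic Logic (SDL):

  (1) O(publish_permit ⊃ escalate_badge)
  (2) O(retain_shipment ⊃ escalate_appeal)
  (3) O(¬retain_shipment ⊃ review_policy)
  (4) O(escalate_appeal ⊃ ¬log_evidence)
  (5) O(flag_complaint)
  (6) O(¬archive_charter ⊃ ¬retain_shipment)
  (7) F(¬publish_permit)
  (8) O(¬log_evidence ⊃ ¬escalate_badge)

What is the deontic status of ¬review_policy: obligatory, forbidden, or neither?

Premise 7 is F(¬publish_permit), i.e. O(publish_permit).
From O(publish_permit) and premise 1, O(publish_permit ⊃ escalate_badge), we obtain O(escalate_badge).
Premise 8, O(¬log_evidence ⊃ ¬escalate_badge), contraposes to O(escalate_badge ⊃ log_evidence); with O(escalate_badge) we get O(log_evidence).
The contrapositive of premise 4 (O(escalate_appeal ⊃ ¬log_evidence)) is O(log_evidence ⊃ ¬escalate_appeal), and O(log_evidence) is already established, so O(¬escalate_appeal).
The contrapositive of premise 2 (O(retain_shipment ⊃ escalate_appeal)) is O(¬escalate_appeal ⊃ ¬retain_shipment), and O(¬escalate_appeal) is already established, so O(¬retain_shipment).
Applying K to premise 3 (O(¬retain_shipment ⊃ review_policy)) and O(¬retain_shipment) yields O(review_policy).
Premises 5, 6 do not contribute to this derivation.
Thus O(review_policy), which is F(¬review_policy): ¬review_policy is forbidden.

Forbidden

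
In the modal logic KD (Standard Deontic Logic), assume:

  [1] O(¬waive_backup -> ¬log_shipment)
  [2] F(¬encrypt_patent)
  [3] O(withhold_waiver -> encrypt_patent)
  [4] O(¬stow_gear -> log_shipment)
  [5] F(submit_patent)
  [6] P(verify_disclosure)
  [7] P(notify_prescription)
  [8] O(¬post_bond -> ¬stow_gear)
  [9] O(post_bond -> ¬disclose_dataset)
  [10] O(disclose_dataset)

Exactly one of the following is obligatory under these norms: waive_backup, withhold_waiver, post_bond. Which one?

From premise 10 we have O(disclose_dataset).
Premise 9 is O(post_bond -> ¬disclose_dataset); contrapositively O(disclose_dataset -> ¬post_bond). Since O(disclose_dataset) holds, K gives O(¬post_bond).
Premise 8 is O(¬post_bond -> ¬stow_gear); since O(¬post_bond), deontic closure gives O(¬stow_gear).
From O(¬stow_gear) and premise 4, O(¬stow_gear -> log_shipment), we obtain O(log_shipment).
Premise 1 is O(¬waive_backup -> ¬log_shipment); contrapositively O(log_shipment -> waive_backup). Since O(log_shipment) holds, K gives O(waive_backup).
So O(waive_backup) holds — waive_backup is obligatory. None of the other listed options is made obligatory by any chain of premises.

waive_backup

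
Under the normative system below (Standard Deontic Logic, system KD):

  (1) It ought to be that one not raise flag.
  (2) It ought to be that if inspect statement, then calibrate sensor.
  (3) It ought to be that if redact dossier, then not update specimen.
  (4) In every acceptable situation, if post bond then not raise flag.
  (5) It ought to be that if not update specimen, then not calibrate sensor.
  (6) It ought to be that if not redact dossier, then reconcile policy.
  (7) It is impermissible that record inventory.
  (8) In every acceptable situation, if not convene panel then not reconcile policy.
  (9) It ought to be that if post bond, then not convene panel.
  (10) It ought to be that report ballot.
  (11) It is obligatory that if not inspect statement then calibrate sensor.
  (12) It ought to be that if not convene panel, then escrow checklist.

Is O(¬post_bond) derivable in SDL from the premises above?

By case analysis on inspect_statement: premise 2 gives O(inspect_statement → calibrate_sensor) and premise 11 gives O(¬inspect_statement → calibrate_sensor), so O(calibrate_sensor) either way.
Premise 5, O(¬update_specimen → ¬calibrate_sensor), contraposes to O(calibrate_sensor → update_specimen); with O(calibrate_sensor) we get O(update_specimen).
Premise 3 is O(redact_dossier → ¬update_specimen); contrapositively O(update_specimen → ¬redact_dossier). Since O(update_specimen) holds, K gives O(¬redact_dossier).
Premise 6 is O(¬redact_dossier → reconcile_policy); since O(¬redact_dossier), deontic closure gives O(reconcile_policy).
The contrapositive of premise 8 (O(¬convene_panel → ¬reconcile_policy)) is O(reconcile_policy → convene_panel), and O(reconcile_policy) is already established, so O(convene_panel).
Premise 9, O(post_bond → ¬convene_panel), contraposes to O(convene_panel → ¬post_bond); with O(convene_panel) we get O(¬post_bond).
Premises 1, 4, 7, 10, 12 do not contribute to this derivation.
So O(¬post_bond) follows.

Yes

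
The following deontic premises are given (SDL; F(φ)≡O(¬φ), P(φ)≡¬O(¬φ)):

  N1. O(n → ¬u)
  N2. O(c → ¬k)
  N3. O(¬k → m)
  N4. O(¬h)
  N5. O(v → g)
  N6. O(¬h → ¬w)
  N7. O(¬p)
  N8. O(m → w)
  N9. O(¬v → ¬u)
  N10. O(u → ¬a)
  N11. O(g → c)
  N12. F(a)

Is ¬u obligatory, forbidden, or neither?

Obligatory

From premise 4 we have O(¬h).
Applying K to premise 6 (O(¬h → ¬w)) and O(¬h) yields O(¬w).
Premise 8 is O(m → w); contrapositively O(¬w → ¬m). Since O(¬w) holds, K gives O(¬m).
Premise 3 is O(¬k → m); contrapositively O(¬m → k). Since O(¬m) holds, K gives O(k).
The contrapositive of premise 2 (O(c → ¬k)) is O(k → ¬c), and O(k) is already established, so O(¬c).
Premise 11 is O(g → c); contrapositively O(¬c → ¬g). Since O(¬c) holds, K gives O(¬g).
Premise 5, O(v → g), contraposes to O(¬g → ¬v); with O(¬g) we get O(¬v).
Applying K to premise 9 (O(¬v → ¬u)) and O(¬v) yields O(¬u).
Premises 1, 7, 10, 12 do not contribute to this derivation.
Hence ¬u is obligatory.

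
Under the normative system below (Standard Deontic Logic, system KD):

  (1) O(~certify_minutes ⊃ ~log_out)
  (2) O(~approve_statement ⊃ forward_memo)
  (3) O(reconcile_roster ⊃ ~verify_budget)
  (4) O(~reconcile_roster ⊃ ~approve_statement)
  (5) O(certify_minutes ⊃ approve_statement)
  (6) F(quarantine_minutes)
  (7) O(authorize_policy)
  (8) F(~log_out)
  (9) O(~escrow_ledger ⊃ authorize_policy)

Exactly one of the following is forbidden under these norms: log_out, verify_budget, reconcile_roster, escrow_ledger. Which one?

Premise 8 is F(~log_out), i.e. O(log_out).
Premise 1, O(~certify_minutes ⊃ ~log_out), contraposes to O(log_out ⊃ certify_minutes); with O(log_out) we get O(certify_minutes).
From O(certify_minutes) and premise 5, O(certify_minutes ⊃ approve_statement), we obtain O(approve_statement).
Premise 4, O(~reconcile_roster ⊃ ~approve_statement), contraposes to O(approve_statement ⊃ reconcile_roster); with O(approve_statement) we get O(reconcile_roster).
Applying K to premise 3 (O(reconcile_roster ⊃ ~verify_budget)) and O(reconcile_roster) yields O(~verify_budget).
So O(~verify_budget) holds, i.e. verify_budget is forbidden. None of the other listed options is forbidden under the premises.

verify_budget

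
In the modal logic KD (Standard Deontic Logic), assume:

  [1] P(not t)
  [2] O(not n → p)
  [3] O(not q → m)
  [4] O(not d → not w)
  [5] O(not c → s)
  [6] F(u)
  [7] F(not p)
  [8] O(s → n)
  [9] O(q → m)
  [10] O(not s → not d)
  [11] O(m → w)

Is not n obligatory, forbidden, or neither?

Premises 9 and 3 are O(q → m) and O(not q → m); every ideal world satisfies q or not q, so in either case m holds — hence O(m).
Premise 11 is O(m → w); since O(m), deontic closure gives O(w).
The contrapositive of premise 4 (O(not d → not w)) is O(w → d), and O(w) is already established, so O(d).
Premise 10 is O(not s → not d); contrapositively O(d → s). Since O(d) holds, K gives O(s).
With premise 8, O(s → n), the K-axiom yields O(n).
Premises 1, 2, 5, 6, 7 do not contribute to this derivation.
Thus O(n), which is F(not n): not n is forbidden.

Forbidden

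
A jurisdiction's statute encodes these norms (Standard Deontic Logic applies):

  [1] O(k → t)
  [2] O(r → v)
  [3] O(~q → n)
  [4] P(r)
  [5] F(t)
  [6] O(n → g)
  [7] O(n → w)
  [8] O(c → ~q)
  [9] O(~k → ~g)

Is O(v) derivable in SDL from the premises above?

No

Premise 2 is O(r → v), but O(r) is not derivable from the premises (the permission P(r) asserts only ~O(~r), not O(r)), so it does not yield O(v).
No other premise forces O(v). An ideal world satisfying every premise can still have v false, so O(v) is not derivable.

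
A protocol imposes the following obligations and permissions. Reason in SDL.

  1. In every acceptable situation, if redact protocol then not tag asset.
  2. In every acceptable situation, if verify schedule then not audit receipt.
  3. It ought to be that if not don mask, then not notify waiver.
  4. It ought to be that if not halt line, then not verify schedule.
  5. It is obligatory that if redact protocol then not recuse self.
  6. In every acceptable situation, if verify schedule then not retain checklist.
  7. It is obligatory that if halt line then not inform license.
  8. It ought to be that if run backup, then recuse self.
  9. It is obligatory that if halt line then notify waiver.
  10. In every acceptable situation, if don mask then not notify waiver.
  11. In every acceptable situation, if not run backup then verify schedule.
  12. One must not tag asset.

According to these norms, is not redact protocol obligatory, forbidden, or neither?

Premises 3 and 10 cover both cases: O(¬don_mask → ¬notify_waiver) and O(don_mask → ¬notify_waiver). Since ¬don_mask ∨ don_mask is a tautology, O(¬notify_waiver) follows.
The contrapositive of premise 9 (O(halt_line → notify_waiver)) is O(¬notify_waiver → ¬halt_line), and O(¬notify_waiver) is already established, so O(¬halt_line).
Applying K to premise 4 (O(¬halt_line → ¬verify_schedule)) and O(¬halt_line) yields O(¬verify_schedule).
Premise 11 is O(¬run_backup → verify_schedule); contrapositively O(¬verify_schedule → run_backup). Since O(¬verify_schedule) holds, K gives O(run_backup).
Premise 8 is O(run_backup → recuse_self); since O(run_backup), deontic closure gives O(recuse_self).
The contrapositive of premise 5 (O(redact_protocol → ¬recuse_self)) is O(recuse_self → ¬redact_protocol), and O(recuse_self) is already established, so O(¬redact_protocol).
Premises 1, 2, 6, 7, 12 do not contribute to this derivation.
Hence ¬redact_protocol is obligatory.

Obligatory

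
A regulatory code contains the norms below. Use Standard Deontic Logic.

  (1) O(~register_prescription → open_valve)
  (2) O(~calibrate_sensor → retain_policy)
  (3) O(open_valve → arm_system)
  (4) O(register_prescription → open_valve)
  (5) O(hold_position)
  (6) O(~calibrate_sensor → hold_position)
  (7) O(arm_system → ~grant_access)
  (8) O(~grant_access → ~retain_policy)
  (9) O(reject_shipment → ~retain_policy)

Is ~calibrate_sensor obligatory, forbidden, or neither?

Premises 1 and 4 are O(~register_prescription → open_valve) and O(register_prescription → open_valve); every ideal world satisfies ~register_prescription or register_prescription, so in either case open_valve holds — hence O(open_valve).
From O(open_valve) and premise 3, O(open_valve → arm_system), we obtain O(arm_system).
With premise 7, O(arm_system → ~grant_access), the K-axiom yields O(~grant_access).
With premise 8, O(~grant_access → ~retain_policy), the K-axiom yields O(~retain_policy).
Premise 2, O(~calibrate_sensor → retain_policy), contraposes to O(~retain_policy → calibrate_sensor); with O(~retain_policy) we get O(calibrate_sensor).
Premises 5, 6, 9 do not contribute to this derivation.
Thus O(calibrate_sensor), which is F(~calibrate_sensor): ~calibrate_sensor is forbidden.

Forbidden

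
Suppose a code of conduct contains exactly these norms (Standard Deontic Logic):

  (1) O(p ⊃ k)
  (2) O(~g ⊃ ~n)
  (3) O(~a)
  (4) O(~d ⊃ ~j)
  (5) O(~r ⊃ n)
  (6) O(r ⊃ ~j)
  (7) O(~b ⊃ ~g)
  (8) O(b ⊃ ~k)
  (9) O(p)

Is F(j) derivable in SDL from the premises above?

Premise 9 gives O(p).
With premise 1, O(p ⊃ k), the K-axiom yields O(k).
Premise 8, O(b ⊃ ~k), contraposes to O(k ⊃ ~b); with O(k) we get O(~b).
Applying K to premise 7 (O(~b ⊃ ~g)) and O(~b) yields O(~g).
From O(~g) and premise 2, O(~g ⊃ ~n), we obtain O(~n).
Premise 5 is O(~r ⊃ n); contrapositively O(~n ⊃ r). Since O(~n) holds, K gives O(r).
From O(r) and premise 6, O(r ⊃ ~j), we obtain O(~j).
Premises 3, 4 do not contribute to this derivation.
So O(~j) holds, i.e. F(j). The claim follows.

Yes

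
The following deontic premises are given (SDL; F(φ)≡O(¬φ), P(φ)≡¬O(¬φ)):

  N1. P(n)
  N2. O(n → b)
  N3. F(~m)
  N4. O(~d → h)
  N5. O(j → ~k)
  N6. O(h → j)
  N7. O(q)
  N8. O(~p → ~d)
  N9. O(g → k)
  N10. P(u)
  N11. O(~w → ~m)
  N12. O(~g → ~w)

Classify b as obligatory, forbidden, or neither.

Premise 2 is O(n → b), but O(n) is not derivable from the premises (the permission P(n) asserts only ~O(~n), not O(n)), so it does not yield O(b).
No premise or chain of K-axiom applications forces O(b), and none forces O(~b). So b is neither obligatory nor forbidden under these norms.

Neither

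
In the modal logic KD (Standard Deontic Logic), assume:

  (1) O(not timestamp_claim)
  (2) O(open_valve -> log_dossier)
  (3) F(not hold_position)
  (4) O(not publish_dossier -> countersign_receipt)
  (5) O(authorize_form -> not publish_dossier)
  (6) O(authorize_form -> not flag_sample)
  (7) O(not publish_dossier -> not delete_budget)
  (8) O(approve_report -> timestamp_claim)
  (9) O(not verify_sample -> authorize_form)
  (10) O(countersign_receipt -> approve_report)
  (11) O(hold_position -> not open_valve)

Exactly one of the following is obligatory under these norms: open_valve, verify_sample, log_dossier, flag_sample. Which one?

verify_sample

From premise 1 we have O(not timestamp_claim).
The contrapositive of premise 8 (O(approve_report -> timestamp_claim)) is O(not timestamp_claim -> not approve_report), and O(not timestamp_claim) is already established, so O(not approve_report).
Premise 10, O(countersign_receipt -> approve_report), contraposes to O(not approve_report -> not countersign_receipt); with O(not approve_report) we get O(not countersign_receipt).
Premise 4 is O(not publish_dossier -> countersign_receipt); contrapositively O(not countersign_receipt -> publish_dossier). Since O(not countersign_receipt) holds, K gives O(publish_dossier).
Premise 5 is O(authorize_form -> not publish_dossier); contrapositively O(publish_dossier -> not authorize_form). Since O(publish_dossier) holds, K gives O(not authorize_form).
Premise 9, O(not verify_sample -> authorize_form), contraposes to O(not authorize_form -> verify_sample); with O(not authorize_form) we get O(verify_sample).
So O(verify_sample) holds — verify_sample is obligatory. None of the other listed options is made obligatory by any chain of premises.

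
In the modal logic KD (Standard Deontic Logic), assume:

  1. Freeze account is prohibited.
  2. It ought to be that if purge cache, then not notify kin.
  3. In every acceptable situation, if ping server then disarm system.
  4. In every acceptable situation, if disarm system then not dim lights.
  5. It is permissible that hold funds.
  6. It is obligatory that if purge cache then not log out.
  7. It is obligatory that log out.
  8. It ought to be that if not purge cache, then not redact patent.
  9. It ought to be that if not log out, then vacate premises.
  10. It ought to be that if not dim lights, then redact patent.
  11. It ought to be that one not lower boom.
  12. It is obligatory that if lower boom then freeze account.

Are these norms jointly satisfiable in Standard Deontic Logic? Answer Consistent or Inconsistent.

Consistent

Premise 12 is O(lower_boom → freeze_account), but O(lower_boom) is not derivable from the premises, so it does not yield O(freeze_account).
So O(freeze_account) is not derivable, and the apparent clash with O(¬freeze_account) does not arise.
A world satisfying every obligation exists (e.g. dim_lights=true, disarm_system=false, freeze_account=false, hold_funds=false, log_out=true, lower_boom=false, notify_kin=false, ping_server=false, purge_cache=false, redact_patent=false, vacate_premises=false); no atom is both obligatory and forbidden, so the set is consistent.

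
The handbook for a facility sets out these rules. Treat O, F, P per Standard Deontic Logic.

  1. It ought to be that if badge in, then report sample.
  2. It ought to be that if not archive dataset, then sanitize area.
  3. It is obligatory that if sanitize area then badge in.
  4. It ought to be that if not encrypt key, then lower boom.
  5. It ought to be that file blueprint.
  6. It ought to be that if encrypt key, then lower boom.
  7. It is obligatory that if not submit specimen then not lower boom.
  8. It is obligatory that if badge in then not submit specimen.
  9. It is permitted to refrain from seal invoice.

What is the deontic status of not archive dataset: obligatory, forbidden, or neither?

Forbidden

By case analysis on ¬encrypt_key: premise 4 gives O(¬encrypt_key → lower_boom) and premise 6 gives O(encrypt_key → lower_boom), so O(lower_boom) either way.
The contrapositive of premise 7 (O(¬submit_specimen → ¬lower_boom)) is O(lower_boom → submit_specimen), and O(lower_boom) is already established, so O(submit_specimen).
The contrapositive of premise 8 (O(badge_in → ¬submit_specimen)) is O(submit_specimen → ¬badge_in), and O(submit_specimen) is already established, so O(¬badge_in).
Premise 3 is O(sanitize_area → badge_in); contrapositively O(¬badge_in → ¬sanitize_area). Since O(¬badge_in) holds, K gives O(¬sanitize_area).
Premise 2, O(¬archive_dataset → sanitize_area), contraposes to O(¬sanitize_area → archive_dataset); with O(¬sanitize_area) we get O(archive_dataset).
Premises 1, 5, 9 do not contribute to this derivation.
Thus O(archive_dataset), which is F(¬archive_dataset): ¬archive_dataset is forbidden.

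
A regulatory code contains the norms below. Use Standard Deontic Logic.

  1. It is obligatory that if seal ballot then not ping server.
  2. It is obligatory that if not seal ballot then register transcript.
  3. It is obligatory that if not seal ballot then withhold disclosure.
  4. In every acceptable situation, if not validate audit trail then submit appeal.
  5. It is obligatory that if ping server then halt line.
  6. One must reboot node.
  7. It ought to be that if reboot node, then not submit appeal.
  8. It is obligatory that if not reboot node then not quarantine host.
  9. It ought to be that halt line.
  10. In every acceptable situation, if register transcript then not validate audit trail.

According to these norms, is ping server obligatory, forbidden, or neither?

From premise 6 we have O(reboot_node).
From O(reboot_node) and premise 7, O(reboot_node → ¬submit_appeal), we obtain O(¬submit_appeal).
Premise 4, O(¬validate_audit_trail → submit_appeal), contraposes to O(¬submit_appeal → validate_audit_trail); with O(¬submit_appeal) we get O(validate_audit_trail).
The contrapositive of premise 10 (O(register_transcript → ¬validate_audit_trail)) is O(validate_audit_trail → ¬register_transcript), and O(validate_audit_trail) is already established, so O(¬register_transcript).
Premise 2, O(¬seal_ballot → register_transcript), contraposes to O(¬register_transcript → seal_ballot); with O(¬register_transcript) we get O(seal_ballot).
Premise 1 is O(seal_ballot → ¬ping_server); since O(seal_ballot), deontic closure gives O(¬ping_server).
Premises 3, 5, 8, 9 do not contribute to this derivation.
Thus O(¬ping_server), which is F(ping_server): ping_server is forbidden.

Forbidden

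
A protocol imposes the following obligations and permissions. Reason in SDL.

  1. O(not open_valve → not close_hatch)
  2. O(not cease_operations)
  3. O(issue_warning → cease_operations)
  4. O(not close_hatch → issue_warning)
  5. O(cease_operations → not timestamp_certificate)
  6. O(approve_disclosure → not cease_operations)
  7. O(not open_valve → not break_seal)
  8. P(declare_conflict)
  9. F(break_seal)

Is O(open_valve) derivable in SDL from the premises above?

Yes

From premise 2 we have O(not cease_operations).
The contrapositive of premise 3 (O(issue_warning → cease_operations)) is O(not cease_operations → not issue_warning), and O(not cease_operations) is already established, so O(not issue_warning).
Premise 4, O(not close_hatch → issue_warning), contraposes to O(not issue_warning → close_hatch); with O(not issue_warning) we get O(close_hatch).
Premise 1 is O(not open_valve → not close_hatch); contrapositively O(close_hatch → open_valve). Since O(close_hatch) holds, K gives O(open_valve).
Premises 5, 6, 7, 8, 9 do not contribute to this derivation.
So O(open_valve) follows.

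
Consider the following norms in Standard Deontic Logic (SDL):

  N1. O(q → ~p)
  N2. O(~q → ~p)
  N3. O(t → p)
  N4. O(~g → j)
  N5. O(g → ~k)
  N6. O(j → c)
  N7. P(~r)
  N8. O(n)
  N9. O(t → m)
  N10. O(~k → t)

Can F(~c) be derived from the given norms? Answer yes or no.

Yes

By case analysis on q: premise 1 gives O(q → ~p) and premise 2 gives O(~q → ~p), so O(~p) either way.
Premise 3 is O(t → p); contrapositively O(~p → ~t). Since O(~p) holds, K gives O(~t).
Premise 10 is O(~k → t); contrapositively O(~t → k). Since O(~t) holds, K gives O(k).
Premise 5, O(g → ~k), contraposes to O(k → ~g); with O(k) we get O(~g).
Premise 4 is O(~g → j); since O(~g), deontic closure gives O(j).
Applying K to premise 6 (O(j → c)) and O(j) yields O(c).
Premises 7, 8, 9 do not contribute to this derivation.
So O(c) holds, i.e. F(~c). The claim follows.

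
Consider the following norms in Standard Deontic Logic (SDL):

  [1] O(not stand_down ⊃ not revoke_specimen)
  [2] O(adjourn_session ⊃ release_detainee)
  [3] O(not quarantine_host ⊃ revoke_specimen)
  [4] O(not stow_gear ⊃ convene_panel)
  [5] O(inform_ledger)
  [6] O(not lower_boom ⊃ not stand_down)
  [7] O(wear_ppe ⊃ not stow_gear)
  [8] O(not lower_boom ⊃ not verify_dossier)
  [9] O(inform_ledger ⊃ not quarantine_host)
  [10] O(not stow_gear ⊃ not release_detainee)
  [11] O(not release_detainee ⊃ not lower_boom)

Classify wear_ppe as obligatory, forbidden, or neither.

Premise 5 states O(inform_ledger) outright.
Premise 9 is O(inform_ledger ⊃ not quarantine_host); since O(inform_ledger), deontic closure gives O(not quarantine_host).
From O(not quarantine_host) and premise 3, O(not quarantine_host ⊃ revoke_specimen), we obtain O(revoke_specimen).
The contrapositive of premise 1 (O(not stand_down ⊃ not revoke_specimen)) is O(revoke_specimen ⊃ stand_down), and O(revoke_specimen) is already established, so O(stand_down).
Premise 6 is O(not lower_boom ⊃ not stand_down); contrapositively O(stand_down ⊃ lower_boom). Since O(stand_down) holds, K gives O(lower_boom).
Premise 11, O(not release_detainee ⊃ not lower_boom), contraposes to O(lower_boom ⊃ release_detainee); with O(lower_boom) we get O(release_detainee).
The contrapositive of premise 10 (O(not stow_gear ⊃ not release_detainee)) is O(release_detainee ⊃ stow_gear), and O(release_detainee) is already established, so O(stow_gear).
The contrapositive of premise 7 (O(wear_ppe ⊃ not stow_gear)) is O(stow_gear ⊃ not wear_ppe), and O(stow_gear) is already established, so O(not wear_ppe).
Premises 2, 4, 8 do not contribute to this derivation.
Thus O(not wear_ppe), which is F(wear_ppe): wear_ppe is forbidden.

Forbidden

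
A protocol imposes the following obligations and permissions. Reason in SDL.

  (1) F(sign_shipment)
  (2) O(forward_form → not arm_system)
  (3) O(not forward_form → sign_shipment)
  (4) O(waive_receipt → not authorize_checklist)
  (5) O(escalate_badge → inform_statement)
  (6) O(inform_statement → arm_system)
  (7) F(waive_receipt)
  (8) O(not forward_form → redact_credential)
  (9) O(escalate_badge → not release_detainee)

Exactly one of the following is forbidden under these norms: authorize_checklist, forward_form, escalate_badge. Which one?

escalate_badge

F(sign_shipment) at premise 1 means O(not sign_shipment).
Premise 3, O(not forward_form → sign_shipment), contraposes to O(not sign_shipment → forward_form); with O(not sign_shipment) we get O(forward_form).
Applying K to premise 2 (O(forward_form → not arm_system)) and O(forward_form) yields O(not arm_system).
The contrapositive of premise 6 (O(inform_statement → arm_system)) is O(not arm_system → not inform_statement), and O(not arm_system) is already established, so O(not inform_statement).
The contrapositive of premise 5 (O(escalate_badge → inform_statement)) is O(not inform_statement → not escalate_badge), and O(not inform_statement) is already established, so O(not escalate_badge).
So O(not escalate_badge) holds, i.e. escalate_badge is forbidden. None of the other listed options is forbidden under the premises.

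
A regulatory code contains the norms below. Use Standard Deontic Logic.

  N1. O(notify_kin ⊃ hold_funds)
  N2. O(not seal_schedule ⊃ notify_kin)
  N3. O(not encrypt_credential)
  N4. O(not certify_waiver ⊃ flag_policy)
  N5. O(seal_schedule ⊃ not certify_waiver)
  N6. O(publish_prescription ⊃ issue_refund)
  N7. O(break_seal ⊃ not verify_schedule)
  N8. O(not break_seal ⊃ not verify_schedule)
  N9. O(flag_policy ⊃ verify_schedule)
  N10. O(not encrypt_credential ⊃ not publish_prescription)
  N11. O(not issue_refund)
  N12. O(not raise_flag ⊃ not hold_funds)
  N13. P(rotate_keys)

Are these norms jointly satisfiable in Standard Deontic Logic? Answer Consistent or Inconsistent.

Premise 6 is O(publish_prescription ⊃ issue_refund), but O(publish_prescription) is not derivable from the premises, so it does not yield O(issue_refund).
So O(issue_refund) is not derivable, and the apparent clash with O(not issue_refund) does not arise.
A world satisfying every obligation exists (e.g. break_seal=false, certify_waiver=true, encrypt_credential=false, flag_policy=false, hold_funds=true, issue_refund=false, notify_kin=true, publish_prescription=false, raise_flag=true, rotate_keys=false, seal_schedule=false, verify_schedule=false); no atom is both obligatory and forbidden, so the set is consistent.

Consistent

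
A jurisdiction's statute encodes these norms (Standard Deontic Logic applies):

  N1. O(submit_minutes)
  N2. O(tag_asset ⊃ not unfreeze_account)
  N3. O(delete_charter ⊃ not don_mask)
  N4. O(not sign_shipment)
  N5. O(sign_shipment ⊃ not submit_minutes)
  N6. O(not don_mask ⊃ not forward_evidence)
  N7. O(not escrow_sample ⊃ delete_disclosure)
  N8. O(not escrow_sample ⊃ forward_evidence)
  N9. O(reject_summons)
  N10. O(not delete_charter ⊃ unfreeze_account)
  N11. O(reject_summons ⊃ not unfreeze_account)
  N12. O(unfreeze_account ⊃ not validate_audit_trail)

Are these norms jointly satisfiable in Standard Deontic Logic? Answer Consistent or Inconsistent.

Consistent

Premise 5 is O(sign_shipment ⊃ not submit_minutes), but O(sign_shipment) is not derivable from the premises, so it does not yield O(not submit_minutes).
So O(not submit_minutes) is not derivable, and the apparent clash with O(submit_minutes) does not arise.
A world satisfying every obligation exists (e.g. delete_charter=true, delete_disclosure=false, don_mask=false, escrow_sample=true, forward_evidence=false, reject_summons=true, sign_shipment=false, submit_minutes=true, tag_asset=false, unfreeze_account=false, validate_audit_trail=false); no atom is both obligatory and forbidden, so the set is consistent.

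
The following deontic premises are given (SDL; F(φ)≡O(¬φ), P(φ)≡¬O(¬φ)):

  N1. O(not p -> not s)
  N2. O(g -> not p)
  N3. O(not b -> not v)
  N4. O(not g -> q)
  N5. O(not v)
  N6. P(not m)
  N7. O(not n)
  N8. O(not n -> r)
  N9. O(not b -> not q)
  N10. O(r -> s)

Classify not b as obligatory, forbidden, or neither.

Forbidden

Premise 7 states O(not n) outright.
With premise 8, O(not n -> r), the K-axiom yields O(r).
From O(r) and premise 10, O(r -> s), we obtain O(s).
Premise 1 is O(not p -> not s); contrapositively O(s -> p). Since O(s) holds, K gives O(p).
The contrapositive of premise 2 (O(g -> not p)) is O(p -> not g), and O(p) is already established, so O(not g).
From O(not g) and premise 4, O(not g -> q), we obtain O(q).
Premise 9 is O(not b -> not q); contrapositively O(q -> b). Since O(q) holds, K gives O(b).
Premises 3, 5, 6 do not contribute to this derivation.
Thus O(b), which is F(not b): not b is forbidden.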